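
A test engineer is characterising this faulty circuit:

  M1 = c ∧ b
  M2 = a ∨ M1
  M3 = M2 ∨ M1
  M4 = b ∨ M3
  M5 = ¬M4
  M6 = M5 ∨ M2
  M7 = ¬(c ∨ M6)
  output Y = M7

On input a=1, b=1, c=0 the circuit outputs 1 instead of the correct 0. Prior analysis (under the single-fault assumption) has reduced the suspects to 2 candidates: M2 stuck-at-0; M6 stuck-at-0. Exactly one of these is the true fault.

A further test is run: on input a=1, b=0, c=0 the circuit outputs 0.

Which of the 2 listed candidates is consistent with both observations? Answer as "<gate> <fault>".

Evaluate each candidate on input a=1, b=0, c=0:
  M2 stuck-at-0: M1=0, M2=0 [stuck-at-0], M3=0, M4=0, M5=1, M6=1, M7=0 → 0 — matches
  M6 stuck-at-0: M1=0, M2=1, M3=1, M4=1, M5=0, M6=0 [stuck-at-0], M7=1 → 1 — eliminated
Only M2 stuck-at-0 reproduces the observed 0.

M2 stuck-at-0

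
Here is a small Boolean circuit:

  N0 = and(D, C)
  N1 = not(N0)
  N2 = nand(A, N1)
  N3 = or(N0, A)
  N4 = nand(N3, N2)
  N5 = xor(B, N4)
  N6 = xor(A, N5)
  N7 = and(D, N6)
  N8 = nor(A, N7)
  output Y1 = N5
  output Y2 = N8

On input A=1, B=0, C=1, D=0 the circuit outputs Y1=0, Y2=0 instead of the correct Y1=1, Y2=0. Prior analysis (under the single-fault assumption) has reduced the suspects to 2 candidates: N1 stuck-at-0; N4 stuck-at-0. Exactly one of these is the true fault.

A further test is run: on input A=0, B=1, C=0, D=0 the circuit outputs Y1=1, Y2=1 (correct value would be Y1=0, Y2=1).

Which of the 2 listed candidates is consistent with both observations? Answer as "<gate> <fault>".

Evaluate each candidate on input A=0, B=1, C=0, D=0:
  N1 stuck-at-0: N0=0, N1=0 [stuck-at-0], N2=1, N3=0, N4=1, N5=0, N6=0, N7=0, N8=1 → Y1=0, Y2=1 — eliminated
  N4 stuck-at-0: N0=0, N1=1, N2=1, N3=0, N4=0 [stuck-at-0], N5=1, N6=1, N7=0, N8=1 → Y1=1, Y2=1 — matches
Only N4 stuck-at-0 reproduces the observed Y1=1, Y2=1.

N4 stuck-at-0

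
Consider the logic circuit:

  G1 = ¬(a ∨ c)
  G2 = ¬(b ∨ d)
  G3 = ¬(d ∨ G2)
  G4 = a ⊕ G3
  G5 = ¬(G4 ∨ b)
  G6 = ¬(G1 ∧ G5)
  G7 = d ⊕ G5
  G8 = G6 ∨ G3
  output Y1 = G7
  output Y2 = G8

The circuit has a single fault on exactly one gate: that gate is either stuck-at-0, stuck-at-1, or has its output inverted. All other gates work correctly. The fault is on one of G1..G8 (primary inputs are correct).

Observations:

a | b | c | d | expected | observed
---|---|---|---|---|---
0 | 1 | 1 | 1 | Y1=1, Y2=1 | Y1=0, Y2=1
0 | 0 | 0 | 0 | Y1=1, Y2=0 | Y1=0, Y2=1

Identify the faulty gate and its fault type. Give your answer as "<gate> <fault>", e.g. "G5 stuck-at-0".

G5 inverted output

Fault-free values for test 1 (a=0, b=1, c=1, d=1): G1=0, G2=0, G3=0, G4=0, G5=0, G6=1, G7=1, G8=1, giving Y1=1, Y2=1. Observed Y1=0, Y2=1.
Test 1: faults giving observed Y1=0, Y2=1 are {G5 stuck-at-1, G5 inverted output, G7 stuck-at-0, G7 inverted output}.
Test 2 (a=0, b=0, c=0, d=0): fault-free G1=1, G2=1, G3=0, G4=0, G5=1, G6=0, G7=1, G8=0 → Y1=1, Y2=0; observed Y1=0, Y2=1. Eliminates G5 stuck-at-1, G7 stuck-at-0, G7 inverted output.
Only G5 inverted output is consistent with every test.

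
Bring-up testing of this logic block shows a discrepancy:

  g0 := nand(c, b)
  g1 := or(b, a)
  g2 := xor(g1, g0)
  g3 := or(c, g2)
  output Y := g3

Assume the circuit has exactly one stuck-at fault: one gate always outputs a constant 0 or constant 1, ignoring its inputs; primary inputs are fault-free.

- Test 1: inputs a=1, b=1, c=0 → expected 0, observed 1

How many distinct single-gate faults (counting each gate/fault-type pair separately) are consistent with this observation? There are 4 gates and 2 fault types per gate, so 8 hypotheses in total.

4

Fault-free: g0=1, g1=1, g2=0, g3=0 → 0. Observed 1.
  g0 stuck-at-0: output 1 ✓
  g0 stuck-at-1: output 0 ✗
  g1 stuck-at-0: output 1 ✓
  g1 stuck-at-1: output 0 ✗
  g2 stuck-at-0: output 0 ✗
  g2 stuck-at-1: output 1 ✓
  g3 stuck-at-0: output 0 ✗
  g3 stuck-at-1: output 1 ✓
Consistent faults: {g0 stuck-at-0, g1 stuck-at-0, g2 stuck-at-1, g3 stuck-at-1} — 4 in all.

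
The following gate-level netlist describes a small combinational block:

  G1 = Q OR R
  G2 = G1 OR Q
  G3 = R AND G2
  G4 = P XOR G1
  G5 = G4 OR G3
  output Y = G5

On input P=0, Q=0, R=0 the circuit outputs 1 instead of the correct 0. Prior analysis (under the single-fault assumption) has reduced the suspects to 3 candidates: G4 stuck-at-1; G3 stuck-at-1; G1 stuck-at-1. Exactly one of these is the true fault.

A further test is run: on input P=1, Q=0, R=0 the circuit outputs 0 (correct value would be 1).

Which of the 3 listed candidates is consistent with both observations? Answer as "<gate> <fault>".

G1 stuck-at-1

Evaluate each candidate on input P=1, Q=0, R=0:
  G4 stuck-at-1: G1=0, G2=0, G3=0, G4=1 [stuck-at-1], G5=1 → 1 — eliminated
  G3 stuck-at-1: G1=0, G2=0, G3=1 [stuck-at-1], G4=1, G5=1 → 1 — eliminated
  G1 stuck-at-1: G1=1 [stuck-at-1], G2=1, G3=0, G4=0, G5=0 → 0 — matches
Only G1 stuck-at-1 reproduces the observed 0.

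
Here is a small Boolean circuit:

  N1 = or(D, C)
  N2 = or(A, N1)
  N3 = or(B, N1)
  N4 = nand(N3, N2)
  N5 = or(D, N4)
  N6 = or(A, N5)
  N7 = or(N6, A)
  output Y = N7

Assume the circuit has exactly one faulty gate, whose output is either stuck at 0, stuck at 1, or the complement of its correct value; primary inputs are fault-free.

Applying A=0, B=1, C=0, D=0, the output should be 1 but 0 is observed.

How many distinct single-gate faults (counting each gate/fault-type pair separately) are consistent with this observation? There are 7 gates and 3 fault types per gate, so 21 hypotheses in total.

Fault-free: N1=0, N2=0, N3=1, N4=1, N5=1, N6=1, N7=1 → 1. Observed 0.
  N1: stuck-at-1, inverted output ✓; others ✗
  N2: stuck-at-1, inverted output ✓; others ✗
  N3: none of the 3 fault types match ✗
  N4: stuck-at-0, inverted output ✓; others ✗
  N5: stuck-at-0, inverted output ✓; others ✗
  N6: stuck-at-0, inverted output ✓; others ✗
  N7: stuck-at-0, inverted output ✓; others ✗
Consistent faults: {N1 stuck-at-1, N1 inverted output, N2 stuck-at-1, N2 inverted output, N4 stuck-at-0, N4 inverted output, N5 stuck-at-0, N5 inverted output, N6 stuck-at-0, N6 inverted output, N7 stuck-at-0, N7 inverted output} — 12 in all.

12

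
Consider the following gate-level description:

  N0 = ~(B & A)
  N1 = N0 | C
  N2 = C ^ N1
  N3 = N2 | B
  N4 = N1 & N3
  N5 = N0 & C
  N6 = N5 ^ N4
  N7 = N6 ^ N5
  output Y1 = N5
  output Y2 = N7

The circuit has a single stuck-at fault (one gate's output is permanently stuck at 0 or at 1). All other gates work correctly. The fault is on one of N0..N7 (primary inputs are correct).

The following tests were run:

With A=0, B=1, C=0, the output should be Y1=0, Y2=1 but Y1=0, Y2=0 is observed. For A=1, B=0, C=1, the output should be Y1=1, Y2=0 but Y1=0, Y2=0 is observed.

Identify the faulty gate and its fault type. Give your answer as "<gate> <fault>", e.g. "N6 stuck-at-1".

N0 stuck-at-0

Fault-free values for test 1 (A=0, B=1, C=0): N0=1, N1=1, N2=1, N3=1, N4=1, N5=0, N6=1, N7=1, giving Y1=0, Y2=1. Observed Y1=0, Y2=0.
Test 1: faults giving observed Y1=0, Y2=0 are {N0 stuck-at-0, N1 stuck-at-0, N3 stuck-at-0, N4 stuck-at-0, N6 stuck-at-0, N7 stuck-at-0}.
Test 2 (A=1, B=0, C=1): fault-free N0=1, N1=1, N2=0, N3=0, N4=0, N5=1, N6=1, N7=0 → Y1=1, Y2=0; observed Y1=0, Y2=0. Eliminates N1 stuck-at-0, N3 stuck-at-0, N4 stuck-at-0, N6 stuck-at-0, N7 stuck-at-0.
Only N0 stuck-at-0 is consistent with every test.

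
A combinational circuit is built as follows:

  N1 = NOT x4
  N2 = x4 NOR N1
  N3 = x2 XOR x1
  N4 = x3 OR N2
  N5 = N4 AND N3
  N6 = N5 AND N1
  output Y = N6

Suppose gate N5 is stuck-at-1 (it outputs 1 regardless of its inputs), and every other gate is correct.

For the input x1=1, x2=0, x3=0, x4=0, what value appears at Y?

Propagate with N5 forced: N1=1, N2=0, N3=1, N4=0, N5=1 [stuck-at-1], N6=1.
So Y = 1. (Without the fault it would be 0.)

1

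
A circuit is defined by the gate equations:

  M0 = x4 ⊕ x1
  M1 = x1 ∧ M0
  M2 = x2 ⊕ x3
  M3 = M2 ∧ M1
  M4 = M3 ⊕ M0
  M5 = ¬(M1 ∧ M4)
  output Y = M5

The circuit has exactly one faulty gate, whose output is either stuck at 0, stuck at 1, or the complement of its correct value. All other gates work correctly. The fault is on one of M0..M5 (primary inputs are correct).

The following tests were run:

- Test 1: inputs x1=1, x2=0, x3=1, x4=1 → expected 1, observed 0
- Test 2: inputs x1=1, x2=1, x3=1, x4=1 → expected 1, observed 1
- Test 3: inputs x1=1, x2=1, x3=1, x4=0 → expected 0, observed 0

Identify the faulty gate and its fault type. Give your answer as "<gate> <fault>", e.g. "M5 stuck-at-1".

Fault-free values for test 1 (x1=1, x2=0, x3=1, x4=1): M0=0, M1=0, M2=1, M3=0, M4=0, M5=1, giving Y=1. Observed 0.
Test 1: faults giving observed 0 are {M1 stuck-at-1, M1 inverted output, M5 stuck-at-0, M5 inverted output}.
Test 2 (x1=1, x2=1, x3=1, x4=1): fault-free M0=0, M1=0, M2=0, M3=0, M4=0, M5=1 → 1; observed 1. Eliminates M5 stuck-at-0, M5 inverted output.
Test 3 (x1=1, x2=1, x3=1, x4=0): fault-free M0=1, M1=1, M2=0, M3=0, M4=1, M5=0 → 0; observed 0. Eliminates M1 inverted output.
Only M1 stuck-at-1 is consistent with every test.

M1 stuck-at-1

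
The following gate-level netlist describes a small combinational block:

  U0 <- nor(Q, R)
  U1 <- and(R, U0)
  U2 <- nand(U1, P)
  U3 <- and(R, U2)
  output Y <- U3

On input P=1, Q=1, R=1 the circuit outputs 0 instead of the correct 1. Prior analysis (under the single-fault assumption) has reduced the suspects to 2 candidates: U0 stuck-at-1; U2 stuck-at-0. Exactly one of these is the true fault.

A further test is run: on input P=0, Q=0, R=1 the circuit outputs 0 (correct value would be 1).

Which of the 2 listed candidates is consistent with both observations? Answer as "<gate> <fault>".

Evaluate each candidate on input P=0, Q=0, R=1:
  U0 stuck-at-1: U0=1 [stuck-at-1], U1=1, U2=1, U3=1 → 1 — eliminated
  U2 stuck-at-0: U0=0, U1=0, U2=0 [stuck-at-0], U3=0 → 0 — matches
Only U2 stuck-at-0 reproduces the observed 0.

U2 stuck-at-0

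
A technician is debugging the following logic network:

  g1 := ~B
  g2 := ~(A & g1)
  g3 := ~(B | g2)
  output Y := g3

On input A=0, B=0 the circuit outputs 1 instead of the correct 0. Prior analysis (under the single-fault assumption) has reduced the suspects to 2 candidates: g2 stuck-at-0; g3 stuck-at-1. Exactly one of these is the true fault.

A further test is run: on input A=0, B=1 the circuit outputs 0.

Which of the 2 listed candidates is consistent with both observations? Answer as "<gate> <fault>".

Evaluate each candidate on input A=0, B=1:
  g2 stuck-at-0: g1=0, g2=0 [stuck-at-0], g3=0 → 0 — matches
  g3 stuck-at-1: g1=0, g2=1, g3=1 [stuck-at-1] → 1 — eliminated
Only g2 stuck-at-0 reproduces the observed 0.

g2 stuck-at-0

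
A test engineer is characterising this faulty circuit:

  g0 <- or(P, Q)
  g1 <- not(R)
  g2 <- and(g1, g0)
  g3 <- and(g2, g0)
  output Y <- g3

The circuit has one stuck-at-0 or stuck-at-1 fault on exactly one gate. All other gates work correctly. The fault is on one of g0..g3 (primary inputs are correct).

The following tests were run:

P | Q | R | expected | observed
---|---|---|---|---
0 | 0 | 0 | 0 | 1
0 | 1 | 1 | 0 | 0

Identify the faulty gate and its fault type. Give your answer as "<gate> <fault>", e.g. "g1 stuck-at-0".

g0 stuck-at-1

Fault-free values for test 1 (P=0, Q=0, R=0): g0=0, g1=1, g2=0, g3=0, giving Y=0. Observed 1.
Test 1: faults giving observed 1 are {g0 stuck-at-1, g3 stuck-at-1}.
Test 2 (P=0, Q=1, R=1): fault-free g0=1, g1=0, g2=0, g3=0 → 0; observed 0. Eliminates g3 stuck-at-1.
Only g0 stuck-at-1 is consistent with every test.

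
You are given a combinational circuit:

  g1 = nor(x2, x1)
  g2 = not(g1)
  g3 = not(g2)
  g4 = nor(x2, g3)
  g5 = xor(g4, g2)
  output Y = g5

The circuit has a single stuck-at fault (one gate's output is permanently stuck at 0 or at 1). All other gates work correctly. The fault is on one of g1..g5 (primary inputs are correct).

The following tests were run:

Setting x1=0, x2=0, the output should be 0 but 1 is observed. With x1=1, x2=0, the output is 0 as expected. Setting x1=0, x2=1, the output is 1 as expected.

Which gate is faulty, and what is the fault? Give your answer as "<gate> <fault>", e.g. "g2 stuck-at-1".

g3 stuck-at-0

Fault-free values for test 1 (x1=0, x2=0): g1=1, g2=0, g3=1, g4=0, g5=0, giving Y=0. Observed 1.
Test 1: faults giving observed 1 are {g3 stuck-at-0, g4 stuck-at-1, g5 stuck-at-1}.
Test 2 (x1=1, x2=0): fault-free g1=0, g2=1, g3=0, g4=1, g5=0 → 0; observed 0. Eliminates g5 stuck-at-1.
Test 3 (x1=0, x2=1): fault-free g1=0, g2=1, g3=0, g4=0, g5=1 → 1; observed 1. Eliminates g4 stuck-at-1.
Only g3 stuck-at-0 is consistent with every test.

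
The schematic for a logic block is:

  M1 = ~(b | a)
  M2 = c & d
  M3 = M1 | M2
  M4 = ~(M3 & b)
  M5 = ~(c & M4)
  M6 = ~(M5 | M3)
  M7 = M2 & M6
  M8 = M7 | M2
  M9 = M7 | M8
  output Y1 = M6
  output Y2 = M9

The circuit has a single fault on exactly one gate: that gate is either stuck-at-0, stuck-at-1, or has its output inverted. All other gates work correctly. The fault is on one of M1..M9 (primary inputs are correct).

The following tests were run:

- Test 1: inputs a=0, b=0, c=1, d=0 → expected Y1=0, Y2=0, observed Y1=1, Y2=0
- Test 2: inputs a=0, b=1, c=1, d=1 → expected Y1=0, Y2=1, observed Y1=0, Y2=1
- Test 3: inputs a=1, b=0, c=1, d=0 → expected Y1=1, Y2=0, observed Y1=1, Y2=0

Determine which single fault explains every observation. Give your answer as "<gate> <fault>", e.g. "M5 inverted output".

M1 stuck-at-0

Fault-free values for test 1 (a=0, b=0, c=1, d=0): M1=1, M2=0, M3=1, M4=1, M5=0, M6=0, M7=0, M8=0, M9=0, giving Y1=0, Y2=0. Observed Y1=1, Y2=0.
Test 1: faults giving observed Y1=1, Y2=0 are {M1 stuck-at-0, M1 inverted output, M3 stuck-at-0, M3 inverted output, M6 stuck-at-1, M6 inverted output}.
Test 2 (a=0, b=1, c=1, d=1): fault-free M1=0, M2=1, M3=1, M4=0, M5=1, M6=0, M7=0, M8=1, M9=1 → Y1=0, Y2=1; observed Y1=0, Y2=1. Eliminates M3 stuck-at-0, M3 inverted output, M6 stuck-at-1, M6 inverted output.
Test 3 (a=1, b=0, c=1, d=0): fault-free M1=0, M2=0, M3=0, M4=1, M5=0, M6=1, M7=0, M8=0, M9=0 → Y1=1, Y2=0; observed Y1=1, Y2=0. Eliminates M1 inverted output.
Only M1 stuck-at-0 is consistent with every test.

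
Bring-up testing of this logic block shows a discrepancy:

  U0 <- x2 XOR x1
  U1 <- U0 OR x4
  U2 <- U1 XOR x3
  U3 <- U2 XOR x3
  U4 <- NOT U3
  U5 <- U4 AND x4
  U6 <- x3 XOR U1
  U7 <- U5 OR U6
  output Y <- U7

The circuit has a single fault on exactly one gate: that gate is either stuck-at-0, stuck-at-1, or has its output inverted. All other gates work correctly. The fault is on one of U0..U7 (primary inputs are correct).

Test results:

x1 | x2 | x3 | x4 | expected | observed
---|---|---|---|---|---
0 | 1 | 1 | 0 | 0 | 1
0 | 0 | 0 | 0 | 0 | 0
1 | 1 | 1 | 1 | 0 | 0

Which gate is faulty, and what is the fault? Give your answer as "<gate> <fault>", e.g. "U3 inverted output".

U0 stuck-at-0

Fault-free values for test 1 (x1=0, x2=1, x3=1, x4=0): U0=1, U1=1, U2=0, U3=1, U4=0, U5=0, U6=0, U7=0, giving Y=0. Observed 1.
Test 1: faults giving observed 1 are {U0 stuck-at-0, U0 inverted output, U1 stuck-at-0, U1 inverted output, U5 stuck-at-1, U5 inverted output, U6 stuck-at-1, U6 inverted output, U7 stuck-at-1, U7 inverted output}.
Test 2 (x1=0, x2=0, x3=0, x4=0): fault-free U0=0, U1=0, U2=0, U3=0, U4=1, U5=0, U6=0, U7=0 → 0; observed 0. Eliminates U0 inverted output, U1 inverted output, U5 stuck-at-1, U5 inverted output, U6 stuck-at-1, U6 inverted output, U7 stuck-at-1, U7 inverted output.
Test 3 (x1=1, x2=1, x3=1, x4=1): fault-free U0=0, U1=1, U2=0, U3=1, U4=0, U5=0, U6=0, U7=0 → 0; observed 0. Eliminates U1 stuck-at-0.
Only U0 stuck-at-0 is consistent with every test.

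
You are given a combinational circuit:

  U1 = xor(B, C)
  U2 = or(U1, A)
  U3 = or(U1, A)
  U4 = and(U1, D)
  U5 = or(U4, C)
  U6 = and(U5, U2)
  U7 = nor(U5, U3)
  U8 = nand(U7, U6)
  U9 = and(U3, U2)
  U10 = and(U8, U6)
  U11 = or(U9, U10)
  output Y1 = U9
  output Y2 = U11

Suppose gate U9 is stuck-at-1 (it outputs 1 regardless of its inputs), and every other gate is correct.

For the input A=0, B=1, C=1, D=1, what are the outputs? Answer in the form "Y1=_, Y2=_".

Propagate with U9 forced: U1=0, U2=0, U3=0, U4=0, U5=1, U6=0, U7=0, U8=1, U9=1 [stuck-at-1], U10=0, U11=1.
So the outputs are Y1=1, Y2=1. (Without the fault they would be Y1=0, Y2=0.)

Y1=1, Y2=1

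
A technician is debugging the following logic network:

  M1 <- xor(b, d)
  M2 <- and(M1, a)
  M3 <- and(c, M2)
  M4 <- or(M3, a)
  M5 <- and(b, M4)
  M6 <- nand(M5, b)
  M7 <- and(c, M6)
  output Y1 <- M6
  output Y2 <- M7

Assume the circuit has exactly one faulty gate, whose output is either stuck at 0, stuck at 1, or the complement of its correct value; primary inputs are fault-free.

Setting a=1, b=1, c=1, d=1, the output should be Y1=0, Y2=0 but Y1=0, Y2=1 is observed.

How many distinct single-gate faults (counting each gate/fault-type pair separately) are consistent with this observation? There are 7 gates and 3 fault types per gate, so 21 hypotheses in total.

Fault-free: M1=0, M2=0, M3=0, M4=1, M5=1, M6=0, M7=0 → Y1=0, Y2=0. Observed Y1=0, Y2=1.
  M1: none of the 3 fault types match ✗
  M2: none of the 3 fault types match ✗
  M3: none of the 3 fault types match ✗
  M4: none of the 3 fault types match ✗
  M5: none of the 3 fault types match ✗
  M6: none of the 3 fault types match ✗
  M7: stuck-at-1, inverted output ✓; others ✗
Consistent faults: {M7 stuck-at-1, M7 inverted output} — 2 in all.

2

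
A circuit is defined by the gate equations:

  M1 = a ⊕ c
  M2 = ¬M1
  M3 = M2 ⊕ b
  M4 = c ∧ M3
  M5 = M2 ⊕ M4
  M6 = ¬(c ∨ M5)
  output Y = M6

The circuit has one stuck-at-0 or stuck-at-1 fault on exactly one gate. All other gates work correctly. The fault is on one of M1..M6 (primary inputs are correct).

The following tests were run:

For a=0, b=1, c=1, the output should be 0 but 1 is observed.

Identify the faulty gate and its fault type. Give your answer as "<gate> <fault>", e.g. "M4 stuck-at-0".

M6 stuck-at-1

Fault-free values for test 1 (a=0, b=1, c=1): M1=1, M2=0, M3=1, M4=1, M5=1, M6=0, giving Y=0. Observed 1.
Test 1: faults giving observed 1 are {M6 stuck-at-1}.
Only M6 stuck-at-1 is consistent with every test.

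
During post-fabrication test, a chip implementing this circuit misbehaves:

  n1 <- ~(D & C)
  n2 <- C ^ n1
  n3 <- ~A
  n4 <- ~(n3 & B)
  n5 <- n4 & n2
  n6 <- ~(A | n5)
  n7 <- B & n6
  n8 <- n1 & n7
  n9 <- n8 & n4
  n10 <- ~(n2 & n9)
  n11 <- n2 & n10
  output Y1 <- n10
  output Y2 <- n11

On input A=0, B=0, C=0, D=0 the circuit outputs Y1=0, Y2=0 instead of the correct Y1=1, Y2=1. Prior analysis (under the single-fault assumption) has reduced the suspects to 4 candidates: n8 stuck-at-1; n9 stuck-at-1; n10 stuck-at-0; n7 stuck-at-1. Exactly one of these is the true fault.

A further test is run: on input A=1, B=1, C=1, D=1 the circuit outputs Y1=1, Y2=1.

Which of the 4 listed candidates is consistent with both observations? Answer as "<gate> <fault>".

n7 stuck-at-1

Evaluate each candidate on input A=1, B=1, C=1, D=1:
  n8 stuck-at-1: n1=0, n2=1, n3=0, n4=1, n5=1, n6=0, n7=0, n8=1 [stuck-at-1], n9=1, n10=0, n11=0 → Y1=0, Y2=0 — eliminated
  n9 stuck-at-1: n1=0, n2=1, n3=0, n4=1, n5=1, n6=0, n7=0, n8=0, n9=1 [stuck-at-1], n10=0, n11=0 → Y1=0, Y2=0 — eliminated
  n10 stuck-at-0: n1=0, n2=1, n3=0, n4=1, n5=1, n6=0, n7=0, n8=0, n9=0, n10=0 [stuck-at-0], n11=0 → Y1=0, Y2=0 — eliminated
  n7 stuck-at-1: n1=0, n2=1, n3=0, n4=1, n5=1, n6=0, n7=1 [stuck-at-1], n8=0, n9=0, n10=1, n11=1 → Y1=1, Y2=1 — matches
Only n7 stuck-at-1 reproduces the observed Y1=1, Y2=1.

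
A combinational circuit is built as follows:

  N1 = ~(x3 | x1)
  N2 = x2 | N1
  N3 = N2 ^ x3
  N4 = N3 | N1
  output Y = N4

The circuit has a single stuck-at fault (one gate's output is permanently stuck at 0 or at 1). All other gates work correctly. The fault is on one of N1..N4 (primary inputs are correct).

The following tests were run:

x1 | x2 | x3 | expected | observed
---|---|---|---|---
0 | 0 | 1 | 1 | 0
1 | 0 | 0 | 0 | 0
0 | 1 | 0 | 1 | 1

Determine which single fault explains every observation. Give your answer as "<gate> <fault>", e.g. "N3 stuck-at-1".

N3 stuck-at-0

Fault-free values for test 1 (x1=0, x2=0, x3=1): N1=0, N2=0, N3=1, N4=1, giving Y=1. Observed 0.
Test 1: faults giving observed 0 are {N2 stuck-at-1, N3 stuck-at-0, N4 stuck-at-0}.
Test 2 (x1=1, x2=0, x3=0): fault-free N1=0, N2=0, N3=0, N4=0 → 0; observed 0. Eliminates N2 stuck-at-1.
Test 3 (x1=0, x2=1, x3=0): fault-free N1=1, N2=1, N3=1, N4=1 → 1; observed 1. Eliminates N4 stuck-at-0.
Only N3 stuck-at-0 is consistent with every test.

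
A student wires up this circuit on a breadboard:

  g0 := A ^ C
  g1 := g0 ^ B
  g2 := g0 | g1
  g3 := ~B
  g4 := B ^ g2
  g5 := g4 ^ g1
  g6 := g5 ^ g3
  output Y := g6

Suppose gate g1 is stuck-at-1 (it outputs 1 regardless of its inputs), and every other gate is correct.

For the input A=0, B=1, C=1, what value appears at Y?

1

Propagate with g1 forced: g0=1, g1=1 [stuck-at-1], g2=1, g3=0, g4=0, g5=1, g6=1.
So Y = 1. (Without the fault it would be 0.)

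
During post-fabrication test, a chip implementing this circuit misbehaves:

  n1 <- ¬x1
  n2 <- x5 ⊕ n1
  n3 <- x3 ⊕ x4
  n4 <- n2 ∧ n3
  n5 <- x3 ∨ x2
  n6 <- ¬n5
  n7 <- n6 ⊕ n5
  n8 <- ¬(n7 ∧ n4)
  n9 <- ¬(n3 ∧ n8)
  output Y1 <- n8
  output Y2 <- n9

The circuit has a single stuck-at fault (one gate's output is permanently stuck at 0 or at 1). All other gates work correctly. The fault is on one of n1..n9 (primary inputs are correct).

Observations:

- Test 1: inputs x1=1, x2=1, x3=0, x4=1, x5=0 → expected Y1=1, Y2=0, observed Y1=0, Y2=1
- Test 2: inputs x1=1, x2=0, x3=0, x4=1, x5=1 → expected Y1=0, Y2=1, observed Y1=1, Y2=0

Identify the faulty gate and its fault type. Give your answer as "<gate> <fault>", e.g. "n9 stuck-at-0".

Fault-free values for test 1 (x1=1, x2=1, x3=0, x4=1, x5=0): n1=0, n2=0, n3=1, n4=0, n5=1, n6=0, n7=1, n8=1, n9=0, giving Y1=1, Y2=0. Observed Y1=0, Y2=1.
Test 1: faults giving observed Y1=0, Y2=1 are {n1 stuck-at-1, n2 stuck-at-1, n4 stuck-at-1, n8 stuck-at-0}.
Test 2 (x1=1, x2=0, x3=0, x4=1, x5=1): fault-free n1=0, n2=1, n3=1, n4=1, n5=0, n6=1, n7=1, n8=0, n9=1 → Y1=0, Y2=1; observed Y1=1, Y2=0. Eliminates n2 stuck-at-1, n4 stuck-at-1, n8 stuck-at-0.
Only n1 stuck-at-1 is consistent with every test.

n1 stuck-at-1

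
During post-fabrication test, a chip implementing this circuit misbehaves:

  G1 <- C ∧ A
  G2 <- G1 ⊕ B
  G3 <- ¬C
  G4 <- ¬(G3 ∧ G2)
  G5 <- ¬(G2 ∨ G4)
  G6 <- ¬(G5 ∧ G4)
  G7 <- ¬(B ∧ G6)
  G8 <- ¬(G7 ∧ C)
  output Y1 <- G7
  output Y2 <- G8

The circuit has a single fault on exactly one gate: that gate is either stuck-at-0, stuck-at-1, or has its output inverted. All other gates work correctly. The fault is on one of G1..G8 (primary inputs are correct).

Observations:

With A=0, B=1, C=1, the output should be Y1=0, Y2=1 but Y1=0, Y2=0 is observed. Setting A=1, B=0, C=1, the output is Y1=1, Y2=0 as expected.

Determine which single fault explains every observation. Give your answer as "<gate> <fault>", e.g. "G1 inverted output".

Fault-free values for test 1 (A=0, B=1, C=1): G1=0, G2=1, G3=0, G4=1, G5=0, G6=1, G7=0, G8=1, giving Y1=0, Y2=1. Observed Y1=0, Y2=0.
Test 1: faults giving observed Y1=0, Y2=0 are {G8 stuck-at-0, G8 inverted output}.
Test 2 (A=1, B=0, C=1): fault-free G1=1, G2=1, G3=0, G4=1, G5=0, G6=1, G7=1, G8=0 → Y1=1, Y2=0; observed Y1=1, Y2=0. Eliminates G8 inverted output.
Only G8 stuck-at-0 is consistent with every test.

G8 stuck-at-0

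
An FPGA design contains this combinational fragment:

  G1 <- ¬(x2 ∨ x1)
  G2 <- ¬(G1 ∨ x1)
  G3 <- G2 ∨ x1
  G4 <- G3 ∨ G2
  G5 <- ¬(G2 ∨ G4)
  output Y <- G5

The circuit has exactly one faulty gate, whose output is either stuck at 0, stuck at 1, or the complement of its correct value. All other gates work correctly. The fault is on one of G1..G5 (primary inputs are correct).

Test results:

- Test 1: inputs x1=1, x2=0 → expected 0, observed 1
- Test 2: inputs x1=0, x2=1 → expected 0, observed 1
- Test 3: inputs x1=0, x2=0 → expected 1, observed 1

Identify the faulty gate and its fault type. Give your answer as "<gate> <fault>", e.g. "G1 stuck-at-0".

Fault-free values for test 1 (x1=1, x2=0): G1=0, G2=0, G3=1, G4=1, G5=0, giving Y=0. Observed 1.
Test 1: faults giving observed 1 are {G3 stuck-at-0, G3 inverted output, G4 stuck-at-0, G4 inverted output, G5 stuck-at-1, G5 inverted output}.
Test 2 (x1=0, x2=1): fault-free G1=0, G2=1, G3=1, G4=1, G5=0 → 0; observed 1. Eliminates G3 stuck-at-0, G3 inverted output, G4 stuck-at-0, G4 inverted output.
Test 3 (x1=0, x2=0): fault-free G1=1, G2=0, G3=0, G4=0, G5=1 → 1; observed 1. Eliminates G5 inverted output.
Only G5 stuck-at-1 is consistent with every test.

G5 stuck-at-1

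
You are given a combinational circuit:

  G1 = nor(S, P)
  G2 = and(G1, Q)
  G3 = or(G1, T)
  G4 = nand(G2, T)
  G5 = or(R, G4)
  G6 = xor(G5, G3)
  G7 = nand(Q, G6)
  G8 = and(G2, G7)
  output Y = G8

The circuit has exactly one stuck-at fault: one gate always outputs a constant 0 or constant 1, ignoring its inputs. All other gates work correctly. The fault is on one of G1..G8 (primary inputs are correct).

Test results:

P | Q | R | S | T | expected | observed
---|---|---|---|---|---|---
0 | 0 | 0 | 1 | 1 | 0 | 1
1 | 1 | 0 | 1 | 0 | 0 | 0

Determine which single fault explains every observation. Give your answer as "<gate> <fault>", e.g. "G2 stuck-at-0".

G2 stuck-at-1

Fault-free values for test 1 (P=0, Q=0, R=0, S=1, T=1): G1=0, G2=0, G3=1, G4=1, G5=1, G6=0, G7=1, G8=0, giving Y=0. Observed 1.
Test 1: faults giving observed 1 are {G2 stuck-at-1, G8 stuck-at-1}.
Test 2 (P=1, Q=1, R=0, S=1, T=0): fault-free G1=0, G2=0, G3=0, G4=1, G5=1, G6=1, G7=0, G8=0 → 0; observed 0. Eliminates G8 stuck-at-1.
Only G2 stuck-at-1 is consistent with every test.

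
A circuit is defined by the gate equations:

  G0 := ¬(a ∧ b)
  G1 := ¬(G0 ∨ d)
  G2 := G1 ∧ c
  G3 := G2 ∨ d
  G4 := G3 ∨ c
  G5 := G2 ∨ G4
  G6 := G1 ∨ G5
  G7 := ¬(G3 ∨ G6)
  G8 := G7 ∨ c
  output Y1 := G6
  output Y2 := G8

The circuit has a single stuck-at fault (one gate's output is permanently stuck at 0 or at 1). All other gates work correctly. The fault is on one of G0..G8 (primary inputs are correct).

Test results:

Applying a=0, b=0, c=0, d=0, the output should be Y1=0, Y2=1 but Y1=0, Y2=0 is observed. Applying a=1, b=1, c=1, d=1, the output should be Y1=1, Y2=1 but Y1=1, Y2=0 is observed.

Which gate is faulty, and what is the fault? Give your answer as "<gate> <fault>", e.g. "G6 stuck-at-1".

Fault-free values for test 1 (a=0, b=0, c=0, d=0): G0=1, G1=0, G2=0, G3=0, G4=0, G5=0, G6=0, G7=1, G8=1, giving Y1=0, Y2=1. Observed Y1=0, Y2=0.
Test 1: faults giving observed Y1=0, Y2=0 are {G7 stuck-at-0, G8 stuck-at-0}.
Test 2 (a=1, b=1, c=1, d=1): fault-free G0=0, G1=0, G2=0, G3=1, G4=1, G5=1, G6=1, G7=0, G8=1 → Y1=1, Y2=1; observed Y1=1, Y2=0. Eliminates G7 stuck-at-0.
Only G8 stuck-at-0 is consistent with every test.

G8 stuck-at-0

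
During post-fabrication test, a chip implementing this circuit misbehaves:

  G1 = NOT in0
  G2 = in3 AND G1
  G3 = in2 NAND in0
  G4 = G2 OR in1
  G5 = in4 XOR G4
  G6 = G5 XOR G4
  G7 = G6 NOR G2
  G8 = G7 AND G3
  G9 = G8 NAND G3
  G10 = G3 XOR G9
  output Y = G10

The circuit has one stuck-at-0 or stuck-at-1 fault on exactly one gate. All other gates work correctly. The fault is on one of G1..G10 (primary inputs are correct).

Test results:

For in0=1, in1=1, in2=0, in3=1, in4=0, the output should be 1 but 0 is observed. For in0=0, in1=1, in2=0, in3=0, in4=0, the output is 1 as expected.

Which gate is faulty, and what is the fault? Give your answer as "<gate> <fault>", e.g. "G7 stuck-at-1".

G1 stuck-at-1

Fault-free values for test 1 (in0=1, in1=1, in2=0, in3=1, in4=0): G1=0, G2=0, G3=1, G4=1, G5=1, G6=0, G7=1, G8=1, G9=0, G10=1, giving Y=1. Observed 0.
Test 1: faults giving observed 0 are {G1 stuck-at-1, G2 stuck-at-1, G5 stuck-at-0, G6 stuck-at-1, G7 stuck-at-0, G8 stuck-at-0, G9 stuck-at-1, G10 stuck-at-0}.
Test 2 (in0=0, in1=1, in2=0, in3=0, in4=0): fault-free G1=1, G2=0, G3=1, G4=1, G5=1, G6=0, G7=1, G8=1, G9=0, G10=1 → 1; observed 1. Eliminates G2 stuck-at-1, G5 stuck-at-0, G6 stuck-at-1, G7 stuck-at-0, G8 stuck-at-0, G9 stuck-at-1, G10 stuck-at-0.
Only G1 stuck-at-1 is consistent with every test.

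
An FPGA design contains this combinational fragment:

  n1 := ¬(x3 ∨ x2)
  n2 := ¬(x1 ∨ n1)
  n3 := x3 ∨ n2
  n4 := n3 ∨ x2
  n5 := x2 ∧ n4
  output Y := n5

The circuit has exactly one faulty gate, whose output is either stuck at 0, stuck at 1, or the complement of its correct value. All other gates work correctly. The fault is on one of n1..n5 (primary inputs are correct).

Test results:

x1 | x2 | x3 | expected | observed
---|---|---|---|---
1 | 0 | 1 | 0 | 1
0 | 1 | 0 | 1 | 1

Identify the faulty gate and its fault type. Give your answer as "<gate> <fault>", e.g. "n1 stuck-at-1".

n5 stuck-at-1

Fault-free values for test 1 (x1=1, x2=0, x3=1): n1=0, n2=0, n3=1, n4=1, n5=0, giving Y=0. Observed 1.
Test 1: faults giving observed 1 are {n5 stuck-at-1, n5 inverted output}.
Test 2 (x1=0, x2=1, x3=0): fault-free n1=0, n2=1, n3=1, n4=1, n5=1 → 1; observed 1. Eliminates n5 inverted output.
Only n5 stuck-at-1 is consistent with every test.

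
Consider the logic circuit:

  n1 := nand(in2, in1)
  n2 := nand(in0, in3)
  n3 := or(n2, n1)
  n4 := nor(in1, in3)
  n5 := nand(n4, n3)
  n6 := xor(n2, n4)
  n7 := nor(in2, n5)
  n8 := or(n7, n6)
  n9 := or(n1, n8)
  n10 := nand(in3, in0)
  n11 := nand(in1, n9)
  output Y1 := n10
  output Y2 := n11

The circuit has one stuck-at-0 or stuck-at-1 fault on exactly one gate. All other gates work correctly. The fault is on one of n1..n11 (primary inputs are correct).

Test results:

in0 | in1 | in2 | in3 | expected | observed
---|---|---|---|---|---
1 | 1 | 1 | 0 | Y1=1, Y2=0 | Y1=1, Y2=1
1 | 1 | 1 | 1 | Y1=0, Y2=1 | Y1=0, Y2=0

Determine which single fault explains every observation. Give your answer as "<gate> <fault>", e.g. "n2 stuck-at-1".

n4 stuck-at-1

Fault-free values for test 1 (in0=1, in1=1, in2=1, in3=0): n1=0, n2=1, n3=1, n4=0, n5=1, n6=1, n7=0, n8=1, n9=1, n10=1, n11=0, giving Y1=1, Y2=0. Observed Y1=1, Y2=1.
Test 1: faults giving observed Y1=1, Y2=1 are {n2 stuck-at-0, n4 stuck-at-1, n6 stuck-at-0, n8 stuck-at-0, n9 stuck-at-0, n11 stuck-at-1}.
Test 2 (in0=1, in1=1, in2=1, in3=1): fault-free n1=0, n2=0, n3=0, n4=0, n5=1, n6=0, n7=0, n8=0, n9=0, n10=0, n11=1 → Y1=0, Y2=1; observed Y1=0, Y2=0. Eliminates n2 stuck-at-0, n6 stuck-at-0, n8 stuck-at-0, n9 stuck-at-0, n11 stuck-at-1.
Only n4 stuck-at-1 is consistent with every test.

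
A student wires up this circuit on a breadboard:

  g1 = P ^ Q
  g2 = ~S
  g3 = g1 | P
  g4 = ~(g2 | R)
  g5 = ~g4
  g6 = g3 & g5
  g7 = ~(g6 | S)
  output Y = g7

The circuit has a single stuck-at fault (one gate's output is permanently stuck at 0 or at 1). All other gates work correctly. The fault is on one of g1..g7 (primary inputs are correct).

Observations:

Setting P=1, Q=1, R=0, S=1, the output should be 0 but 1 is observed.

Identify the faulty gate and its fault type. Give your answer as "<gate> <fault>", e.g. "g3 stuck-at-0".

g7 stuck-at-1

Fault-free values for test 1 (P=1, Q=1, R=0, S=1): g1=0, g2=0, g3=1, g4=1, g5=0, g6=0, g7=0, giving Y=0. Observed 1.
Test 1: faults giving observed 1 are {g7 stuck-at-1}.
Only g7 stuck-at-1 is consistent with every test.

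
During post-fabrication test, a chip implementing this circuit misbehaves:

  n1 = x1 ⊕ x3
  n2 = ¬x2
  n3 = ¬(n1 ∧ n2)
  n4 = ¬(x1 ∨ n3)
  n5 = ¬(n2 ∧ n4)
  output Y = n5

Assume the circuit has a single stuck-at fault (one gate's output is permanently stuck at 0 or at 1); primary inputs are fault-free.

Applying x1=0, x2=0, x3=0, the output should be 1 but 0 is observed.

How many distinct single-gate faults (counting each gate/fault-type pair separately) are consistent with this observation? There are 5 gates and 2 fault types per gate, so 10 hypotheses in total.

Fault-free: n1=0, n2=1, n3=1, n4=0, n5=1 → 1. Observed 0.
  n1 stuck-at-0: output 1 ✗
  n1 stuck-at-1: output 0 ✓
  n2 stuck-at-0: output 1 ✗
  n2 stuck-at-1: output 1 ✗
  n3 stuck-at-0: output 0 ✓
  n3 stuck-at-1: output 1 ✗
  n4 stuck-at-0: output 1 ✗
  n4 stuck-at-1: output 0 ✓
  n5 stuck-at-0: output 0 ✓
  n5 stuck-at-1: output 1 ✗
Consistent faults: {n1 stuck-at-1, n3 stuck-at-0, n4 stuck-at-1, n5 stuck-at-0} — 4 in all.

4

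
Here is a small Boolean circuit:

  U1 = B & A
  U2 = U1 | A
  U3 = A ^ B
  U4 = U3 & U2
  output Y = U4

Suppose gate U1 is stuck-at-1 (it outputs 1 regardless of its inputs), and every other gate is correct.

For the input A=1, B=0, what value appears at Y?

1

Propagate with U1 forced: U1=1 [stuck-at-1], U2=1, U3=1, U4=1.
So Y = 1. (Same as the fault-free value — the fault is masked on this input.)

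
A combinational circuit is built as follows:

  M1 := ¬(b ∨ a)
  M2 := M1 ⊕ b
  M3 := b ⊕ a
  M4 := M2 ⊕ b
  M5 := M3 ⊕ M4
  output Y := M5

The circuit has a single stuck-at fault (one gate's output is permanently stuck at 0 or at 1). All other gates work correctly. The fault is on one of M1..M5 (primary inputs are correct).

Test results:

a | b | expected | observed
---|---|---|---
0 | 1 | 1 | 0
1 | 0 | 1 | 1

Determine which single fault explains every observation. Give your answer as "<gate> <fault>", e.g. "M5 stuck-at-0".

Fault-free values for test 1 (a=0, b=1): M1=0, M2=1, M3=1, M4=0, M5=1, giving Y=1. Observed 0.
Test 1: faults giving observed 0 are {M1 stuck-at-1, M2 stuck-at-0, M3 stuck-at-0, M4 stuck-at-1, M5 stuck-at-0}.
Test 2 (a=1, b=0): fault-free M1=0, M2=0, M3=1, M4=0, M5=1 → 1; observed 1. Eliminates M1 stuck-at-1, M3 stuck-at-0, M4 stuck-at-1, M5 stuck-at-0.
Only M2 stuck-at-0 is consistent with every test.

M2 stuck-at-0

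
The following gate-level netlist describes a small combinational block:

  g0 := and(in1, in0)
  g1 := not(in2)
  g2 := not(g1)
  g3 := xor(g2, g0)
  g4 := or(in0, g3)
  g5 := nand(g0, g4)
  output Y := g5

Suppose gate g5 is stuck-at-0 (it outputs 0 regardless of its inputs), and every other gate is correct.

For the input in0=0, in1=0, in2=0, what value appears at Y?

Propagate with g5 forced: g0=0, g1=1, g2=0, g3=0, g4=0, g5=0 [stuck-at-0].
So Y = 0. (Without the fault it would be 1.)

0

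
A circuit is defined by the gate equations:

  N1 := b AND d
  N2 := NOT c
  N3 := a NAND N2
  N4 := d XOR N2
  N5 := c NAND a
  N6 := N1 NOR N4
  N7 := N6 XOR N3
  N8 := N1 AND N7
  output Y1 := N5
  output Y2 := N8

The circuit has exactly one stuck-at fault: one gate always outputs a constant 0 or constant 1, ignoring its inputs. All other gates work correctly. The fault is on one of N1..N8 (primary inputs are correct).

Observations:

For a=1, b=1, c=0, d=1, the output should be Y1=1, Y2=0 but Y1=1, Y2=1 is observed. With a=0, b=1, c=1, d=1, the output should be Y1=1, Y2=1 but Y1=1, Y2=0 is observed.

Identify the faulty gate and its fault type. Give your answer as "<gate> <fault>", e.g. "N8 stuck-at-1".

Fault-free values for test 1 (a=1, b=1, c=0, d=1): N1=1, N2=1, N3=0, N4=0, N5=1, N6=0, N7=0, N8=0, giving Y1=1, Y2=0. Observed Y1=1, Y2=1.
Test 1: faults giving observed Y1=1, Y2=1 are {N2 stuck-at-0, N3 stuck-at-1, N6 stuck-at-1, N7 stuck-at-1, N8 stuck-at-1}.
Test 2 (a=0, b=1, c=1, d=1): fault-free N1=1, N2=0, N3=1, N4=1, N5=1, N6=0, N7=1, N8=1 → Y1=1, Y2=1; observed Y1=1, Y2=0. Eliminates N2 stuck-at-0, N3 stuck-at-1, N7 stuck-at-1, N8 stuck-at-1.
Only N6 stuck-at-1 is consistent with every test.

N6 stuck-at-1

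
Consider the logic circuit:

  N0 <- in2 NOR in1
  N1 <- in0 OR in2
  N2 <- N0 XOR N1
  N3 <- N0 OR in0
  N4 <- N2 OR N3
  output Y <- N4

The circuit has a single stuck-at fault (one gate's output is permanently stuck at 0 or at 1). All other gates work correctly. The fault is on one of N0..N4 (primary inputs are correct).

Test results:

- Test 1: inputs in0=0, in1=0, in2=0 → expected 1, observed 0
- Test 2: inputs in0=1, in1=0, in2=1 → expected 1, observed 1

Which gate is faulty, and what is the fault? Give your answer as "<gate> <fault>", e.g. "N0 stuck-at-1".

Fault-free values for test 1 (in0=0, in1=0, in2=0): N0=1, N1=0, N2=1, N3=1, N4=1, giving Y=1. Observed 0.
Test 1: faults giving observed 0 are {N0 stuck-at-0, N4 stuck-at-0}.
Test 2 (in0=1, in1=0, in2=1): fault-free N0=0, N1=1, N2=1, N3=1, N4=1 → 1; observed 1. Eliminates N4 stuck-at-0.
Only N0 stuck-at-0 is consistent with every test.

N0 stuck-at-0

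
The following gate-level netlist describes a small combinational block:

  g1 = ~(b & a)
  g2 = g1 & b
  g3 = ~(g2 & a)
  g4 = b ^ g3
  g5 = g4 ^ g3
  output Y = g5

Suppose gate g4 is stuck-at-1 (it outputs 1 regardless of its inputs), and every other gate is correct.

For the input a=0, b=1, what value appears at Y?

Propagate with g4 forced: g1=1, g2=1, g3=1, g4=1 [stuck-at-1], g5=0.
So Y = 0. (Without the fault it would be 1.)

0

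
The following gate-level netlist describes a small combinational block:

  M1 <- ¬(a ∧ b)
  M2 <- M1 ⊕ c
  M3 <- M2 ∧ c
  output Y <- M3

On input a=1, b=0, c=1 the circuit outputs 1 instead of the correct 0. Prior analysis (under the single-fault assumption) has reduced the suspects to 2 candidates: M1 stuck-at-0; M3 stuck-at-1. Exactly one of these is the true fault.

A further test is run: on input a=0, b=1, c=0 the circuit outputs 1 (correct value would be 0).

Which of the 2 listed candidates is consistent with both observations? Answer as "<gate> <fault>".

M3 stuck-at-1

Evaluate each candidate on input a=0, b=1, c=0:
  M1 stuck-at-0: M1=0 [stuck-at-0], M2=0, M3=0 → 0 — eliminated
  M3 stuck-at-1: M1=1, M2=1, M3=1 [stuck-at-1] → 1 — matches
Only M3 stuck-at-1 reproduces the observed 1.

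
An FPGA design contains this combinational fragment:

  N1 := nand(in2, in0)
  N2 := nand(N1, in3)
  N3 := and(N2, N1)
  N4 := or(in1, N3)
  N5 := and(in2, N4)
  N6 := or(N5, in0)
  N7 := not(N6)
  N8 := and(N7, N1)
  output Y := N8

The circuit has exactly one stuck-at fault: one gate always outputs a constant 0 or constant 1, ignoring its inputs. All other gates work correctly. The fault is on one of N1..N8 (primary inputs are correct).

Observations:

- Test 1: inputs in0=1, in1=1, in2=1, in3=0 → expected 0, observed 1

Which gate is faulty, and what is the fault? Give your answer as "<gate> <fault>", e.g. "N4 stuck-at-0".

Fault-free values for test 1 (in0=1, in1=1, in2=1, in3=0): N1=0, N2=1, N3=0, N4=1, N5=1, N6=1, N7=0, N8=0, giving Y=0. Observed 1.
Test 1: faults giving observed 1 are {N8 stuck-at-1}.
Only N8 stuck-at-1 is consistent with every test.

N8 stuck-at-1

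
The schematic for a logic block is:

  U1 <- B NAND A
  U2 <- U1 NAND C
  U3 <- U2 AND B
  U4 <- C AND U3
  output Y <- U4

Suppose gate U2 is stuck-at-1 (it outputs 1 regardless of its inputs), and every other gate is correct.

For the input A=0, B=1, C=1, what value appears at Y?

Propagate with U2 forced: U1=1, U2=1 [stuck-at-1], U3=1, U4=1.
So Y = 1. (Without the fault it would be 0.)

1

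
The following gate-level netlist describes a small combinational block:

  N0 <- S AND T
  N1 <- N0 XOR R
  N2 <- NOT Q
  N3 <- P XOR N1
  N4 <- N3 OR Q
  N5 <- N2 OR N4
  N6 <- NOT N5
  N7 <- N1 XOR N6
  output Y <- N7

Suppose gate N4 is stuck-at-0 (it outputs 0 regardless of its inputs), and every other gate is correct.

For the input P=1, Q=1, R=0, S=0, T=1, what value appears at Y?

1

Propagate with N4 forced: N0=0, N1=0, N2=0, N3=1, N4=0 [stuck-at-0], N5=0, N6=1, N7=1.
So Y = 1. (Without the fault it would be 0.)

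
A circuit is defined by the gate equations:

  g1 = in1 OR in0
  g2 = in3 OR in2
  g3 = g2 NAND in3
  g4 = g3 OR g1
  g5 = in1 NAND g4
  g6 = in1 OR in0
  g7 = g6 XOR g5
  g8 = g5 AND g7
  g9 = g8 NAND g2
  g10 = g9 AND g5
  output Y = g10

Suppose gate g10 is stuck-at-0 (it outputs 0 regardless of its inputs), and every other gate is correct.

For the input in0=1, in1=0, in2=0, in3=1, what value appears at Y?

0

Propagate with g10 forced: g1=1, g2=1, g3=0, g4=1, g5=1, g6=1, g7=0, g8=0, g9=1, g10=0 [stuck-at-0].
So Y = 0. (Without the fault it would be 1.)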